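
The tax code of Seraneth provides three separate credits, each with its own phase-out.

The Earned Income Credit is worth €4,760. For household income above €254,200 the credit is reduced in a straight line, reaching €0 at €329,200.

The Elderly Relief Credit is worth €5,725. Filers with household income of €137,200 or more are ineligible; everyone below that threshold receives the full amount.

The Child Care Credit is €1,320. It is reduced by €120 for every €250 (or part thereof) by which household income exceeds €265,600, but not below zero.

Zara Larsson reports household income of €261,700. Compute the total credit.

Earned Income Credit: €261,700 is €7,500 into a €75,000 phase-out range, leaving 67,500/75,000 of the credit: €4,760 × 67,500/75,000 = €4,284.
Elderly Relief Credit: €261,700 meets or exceeds the €137,200 cutoff, so the credit is €0.
Child Care Credit: €261,700 is at or below the €265,600 threshold, so the full €1,320 applies.
Total: €4,284 + €0 + €1,320 = €5,604.

€5,604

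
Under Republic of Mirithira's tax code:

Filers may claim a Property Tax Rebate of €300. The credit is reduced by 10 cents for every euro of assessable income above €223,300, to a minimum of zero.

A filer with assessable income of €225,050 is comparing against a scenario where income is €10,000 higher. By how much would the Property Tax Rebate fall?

At €225,050 — 10% of the €1,750 excess over €223,300 is €175; credit = €300 − €175 = €125.
At €235,050 — 10% of the €11,750 excess over €223,300 is €1,175 ≥ base, so the credit is €0.
Lost: €125 − €0 = €125.

€125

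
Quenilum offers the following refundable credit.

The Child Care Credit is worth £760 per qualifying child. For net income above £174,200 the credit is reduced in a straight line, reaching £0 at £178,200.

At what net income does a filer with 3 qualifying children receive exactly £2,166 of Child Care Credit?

£174,400

Full credit = 3 × £760 = £2,280.
£2,166 is 2,166/2,280 of the full £2,280, so 114/2,280 of the £4,000 range has been used: income = £174,200 + £4,000 × 114/2,280 = £174,400.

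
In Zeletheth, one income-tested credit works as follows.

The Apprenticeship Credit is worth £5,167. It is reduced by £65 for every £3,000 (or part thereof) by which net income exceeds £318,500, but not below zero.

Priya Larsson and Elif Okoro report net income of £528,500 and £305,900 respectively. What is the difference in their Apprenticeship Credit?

£4,550

Priya (£528,500): Apprenticeship Credit: income exceeds £318,500 by £210,000, which is 70 full-or-partial £3,000 increments; reduction = 70 × £65 = £4,550, leaving £617.
Elif (£305,900): Apprenticeship Credit: £305,900 is at or below the £318,500 threshold, so the full £5,167 applies.
Difference: |£617 − £5,167| = £4,550.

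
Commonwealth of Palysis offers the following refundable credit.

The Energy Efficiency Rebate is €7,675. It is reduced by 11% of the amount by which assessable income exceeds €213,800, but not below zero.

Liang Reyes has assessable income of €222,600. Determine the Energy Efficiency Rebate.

Energy Efficiency Rebate: 11% of the €8,800 excess over €213,800 is €968; credit = €7,675 − €968 = €6,707.

€6,707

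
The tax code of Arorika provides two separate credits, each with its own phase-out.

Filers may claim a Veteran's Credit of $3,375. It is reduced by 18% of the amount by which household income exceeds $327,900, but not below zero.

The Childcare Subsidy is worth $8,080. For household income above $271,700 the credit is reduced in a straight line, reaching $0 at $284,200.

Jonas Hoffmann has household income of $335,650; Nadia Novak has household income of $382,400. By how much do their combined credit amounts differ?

Jonas ($335,650): Veteran's Credit: 18% of the $7,750 excess over $327,900 is $1,395; credit = $3,375 − $1,395 = $1,980. Childcare Subsidy: $335,650 is at or above $284,200, so the credit is $0. total $1,980 + $0 = $1,980
Nadia ($382,400): Veteran's Credit: 18% of the $54,500 excess over $327,900 is $9,810 ≥ base, so the credit is $0. Childcare Subsidy: $382,400 is at or above $284,200, so the credit is $0. total $0 + $0 = $0
Difference: |$1,980 − $0| = $1,980.

$1,980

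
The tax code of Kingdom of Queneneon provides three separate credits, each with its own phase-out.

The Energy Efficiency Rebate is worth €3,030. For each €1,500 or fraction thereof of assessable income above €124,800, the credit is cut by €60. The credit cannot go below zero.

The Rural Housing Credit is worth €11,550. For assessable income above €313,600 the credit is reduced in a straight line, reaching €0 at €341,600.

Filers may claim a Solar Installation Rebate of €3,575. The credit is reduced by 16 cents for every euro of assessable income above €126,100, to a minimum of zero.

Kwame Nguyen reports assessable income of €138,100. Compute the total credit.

Energy Efficiency Rebate: income exceeds €124,800 by €13,300, which is 9 full-or-partial €1,500 increments; reduction = 9 × €60 = €540, leaving €2,490.
Rural Housing Credit: €138,100 is at or below the €313,600 threshold, so the full €11,550 applies.
Solar Installation Rebate: 16% of the €12,000 excess over €126,100 is €1,920; credit = €3,575 − €1,920 = €1,655.
Total: €2,490 + €11,550 + €1,655 = €15,695.

€15,695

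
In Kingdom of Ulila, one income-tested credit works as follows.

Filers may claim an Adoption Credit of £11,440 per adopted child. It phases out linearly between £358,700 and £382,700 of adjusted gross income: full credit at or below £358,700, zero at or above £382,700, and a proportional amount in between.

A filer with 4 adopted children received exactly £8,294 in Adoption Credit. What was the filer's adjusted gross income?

Full credit = 4 × £11,440 = £45,760.
£8,294 is 8,294/45,760 of the full £45,760, so 37,466/45,760 of the £24,000 range has been used: income = £358,700 + £24,000 × 37,466/45,760 = £378,350.

£378,350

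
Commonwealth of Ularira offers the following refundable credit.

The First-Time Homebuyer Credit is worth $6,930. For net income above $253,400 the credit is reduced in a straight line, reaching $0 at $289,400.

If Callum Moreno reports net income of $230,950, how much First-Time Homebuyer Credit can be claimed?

First-Time Homebuyer Credit: $230,950 is at or below the $253,400 threshold, so the full $6,930 applies.

$6,930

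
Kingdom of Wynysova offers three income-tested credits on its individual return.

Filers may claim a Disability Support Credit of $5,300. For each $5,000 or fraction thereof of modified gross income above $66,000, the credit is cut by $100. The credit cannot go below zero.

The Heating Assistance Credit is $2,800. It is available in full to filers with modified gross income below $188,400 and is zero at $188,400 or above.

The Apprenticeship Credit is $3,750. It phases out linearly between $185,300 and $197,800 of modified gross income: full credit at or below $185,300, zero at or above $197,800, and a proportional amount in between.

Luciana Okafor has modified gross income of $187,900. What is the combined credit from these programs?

Disability Support Credit: income exceeds $66,000 by $121,900, which is 25 full-or-partial $5,000 increments; reduction = 25 × $100 = $2,500, leaving $2,800.
Heating Assistance Credit: $187,900 is below the $188,400 cutoff, so the full $2,800 applies.
Apprenticeship Credit: $187,900 is $2,600 into a $12,500 phase-out range, leaving 9,900/12,500 of the credit: $3,750 × 9,900/12,500 = $2,970.
Total: $2,800 + $2,800 + $2,970 = $8,570.

$8,570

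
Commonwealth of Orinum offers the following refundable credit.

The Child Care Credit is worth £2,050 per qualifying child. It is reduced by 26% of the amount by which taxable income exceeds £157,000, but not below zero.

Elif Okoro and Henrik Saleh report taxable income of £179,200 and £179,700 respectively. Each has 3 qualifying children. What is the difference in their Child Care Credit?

Elif (£179,200): Child Care Credit: base = 3 × £2,050 = £6,150. 26% of the £22,200 excess over £157,000 is £5,772; credit = £6,150 − £5,772 = £378.
Henrik (£179,700): Child Care Credit: base = 3 × £2,050 = £6,150. 26% of the £22,700 excess over £157,000 is £5,902; credit = £6,150 − £5,902 = £248.
Difference: |£378 − £248| = £130.

£130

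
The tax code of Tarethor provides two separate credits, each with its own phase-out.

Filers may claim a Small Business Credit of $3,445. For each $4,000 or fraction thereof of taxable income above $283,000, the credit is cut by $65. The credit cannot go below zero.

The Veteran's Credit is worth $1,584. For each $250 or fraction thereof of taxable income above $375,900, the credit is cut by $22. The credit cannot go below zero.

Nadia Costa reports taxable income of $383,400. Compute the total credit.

Small Business Credit: income exceeds $283,000 by $100,400, which is 26 full-or-partial $4,000 increments; reduction = 26 × $65 = $1,690, leaving $1,755.
Veteran's Credit: income exceeds $375,900 by $7,500, which is 30 full-or-partial $250 increments; reduction = 30 × $22 = $660, leaving $924.
Total: $1,755 + $924 = $2,679.

$2,679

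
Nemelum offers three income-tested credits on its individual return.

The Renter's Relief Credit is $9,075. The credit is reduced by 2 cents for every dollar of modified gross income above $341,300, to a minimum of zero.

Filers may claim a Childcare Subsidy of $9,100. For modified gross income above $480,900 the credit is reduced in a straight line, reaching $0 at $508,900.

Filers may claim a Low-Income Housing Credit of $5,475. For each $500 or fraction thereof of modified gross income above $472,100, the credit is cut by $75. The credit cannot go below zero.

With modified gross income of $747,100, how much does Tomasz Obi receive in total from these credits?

Renter's Relief Credit: 2% of the $405,800 excess over $341,300 is $8,116; credit = $9,075 − $8,116 = $959.
Childcare Subsidy: $747,100 is at or above $508,900, so the credit is $0.
Low-Income Housing Credit: income exceeds $472,100 by $275,000 → 550 increments × $75 = $41,250 ≥ base, so the credit is $0.
Total: $959 + $0 + $0 = $959.

$959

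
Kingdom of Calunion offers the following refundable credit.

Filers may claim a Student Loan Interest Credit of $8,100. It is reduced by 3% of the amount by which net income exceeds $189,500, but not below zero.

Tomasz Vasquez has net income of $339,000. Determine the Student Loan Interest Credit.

$3,615

Student Loan Interest Credit: 3% of the $149,500 excess over $189,500 is $4,485; credit = $8,100 − $4,485 = $3,615.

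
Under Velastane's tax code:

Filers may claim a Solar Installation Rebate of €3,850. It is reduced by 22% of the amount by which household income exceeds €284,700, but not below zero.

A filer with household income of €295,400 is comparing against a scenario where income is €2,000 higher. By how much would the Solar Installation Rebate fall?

€440

At €295,400 — 22% of the €10,700 excess over €284,700 is €2,354; credit = €3,850 − €2,354 = €1,496.
At €297,400 — 22% of the €12,700 excess over €284,700 is €2,794; credit = €3,850 − €2,794 = €1,056.
Lost: €1,496 − €1,056 = €440.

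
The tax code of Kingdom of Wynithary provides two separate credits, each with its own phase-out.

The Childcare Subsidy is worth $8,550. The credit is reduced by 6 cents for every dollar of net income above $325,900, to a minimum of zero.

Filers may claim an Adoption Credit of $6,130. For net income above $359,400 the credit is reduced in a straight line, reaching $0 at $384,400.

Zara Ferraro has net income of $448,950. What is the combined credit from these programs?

$1,167

Childcare Subsidy: 6% of the $123,050 excess over $325,900 is $7,383; credit = $8,550 − $7,383 = $1,167.
Adoption Credit: $448,950 is at or above $384,400, so the credit is $0.
Total: $1,167 + $0 = $1,167.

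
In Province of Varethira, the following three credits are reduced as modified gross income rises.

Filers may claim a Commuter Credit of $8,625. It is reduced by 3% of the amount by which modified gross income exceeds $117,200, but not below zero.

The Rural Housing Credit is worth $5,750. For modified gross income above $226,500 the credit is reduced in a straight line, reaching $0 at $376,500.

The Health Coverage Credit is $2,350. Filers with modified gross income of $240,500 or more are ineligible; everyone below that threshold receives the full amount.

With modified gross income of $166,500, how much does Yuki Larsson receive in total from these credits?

Commuter Credit: 3% of the $49,300 excess over $117,200 is $1,479; credit = $8,625 − $1,479 = $7,146.
Rural Housing Credit: $166,500 is at or below the $226,500 threshold, so the full $5,750 applies.
Health Coverage Credit: $166,500 is below the $240,500 cutoff, so the full $2,350 applies.
Total: $7,146 + $5,750 + $2,350 = $15,246.

$15,246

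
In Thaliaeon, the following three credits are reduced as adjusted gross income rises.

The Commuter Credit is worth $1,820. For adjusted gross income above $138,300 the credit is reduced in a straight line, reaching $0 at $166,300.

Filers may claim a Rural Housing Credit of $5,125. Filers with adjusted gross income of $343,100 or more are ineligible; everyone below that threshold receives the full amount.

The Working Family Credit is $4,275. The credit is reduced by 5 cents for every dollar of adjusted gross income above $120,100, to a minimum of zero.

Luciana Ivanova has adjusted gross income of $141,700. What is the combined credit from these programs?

Commuter Credit: $141,700 is $3,400 into a $28,000 phase-out range, leaving 24,600/28,000 of the credit: $1,820 × 24,600/28,000 = $1,599.
Rural Housing Credit: $141,700 is below the $343,100 cutoff, so the full $5,125 applies.
Working Family Credit: 5% of the $21,600 excess over $120,100 is $1,080; credit = $4,275 − $1,080 = $3,195.
Total: $1,599 + $5,125 + $3,195 = $9,919.

$9,919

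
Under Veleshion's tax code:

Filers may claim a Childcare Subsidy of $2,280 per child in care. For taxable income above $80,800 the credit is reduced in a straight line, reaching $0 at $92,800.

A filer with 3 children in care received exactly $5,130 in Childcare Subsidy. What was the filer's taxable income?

Full credit = 3 × $2,280 = $6,840.
$5,130 is 5,130/6,840 of the full $6,840, so 1,710/6,840 of the $12,000 range has been used: income = $80,800 + $12,000 × 1,710/6,840 = $83,800.

$83,800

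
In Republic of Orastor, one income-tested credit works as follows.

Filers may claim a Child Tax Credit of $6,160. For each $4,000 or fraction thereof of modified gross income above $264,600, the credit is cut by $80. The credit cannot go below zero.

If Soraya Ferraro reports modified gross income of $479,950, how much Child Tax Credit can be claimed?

$1,840

Child Tax Credit: income exceeds $264,600 by $215,350, which is 54 full-or-partial $4,000 increments; reduction = 54 × $80 = $4,320, leaving $1,840.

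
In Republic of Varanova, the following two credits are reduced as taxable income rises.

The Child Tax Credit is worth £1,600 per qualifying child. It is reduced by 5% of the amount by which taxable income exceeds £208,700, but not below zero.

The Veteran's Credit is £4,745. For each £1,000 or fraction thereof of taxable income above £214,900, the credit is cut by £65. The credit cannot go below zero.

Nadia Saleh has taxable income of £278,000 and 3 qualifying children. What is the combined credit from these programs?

£1,920

Child Tax Credit: base = 3 × £1,600 = £4,800. 5% of the £69,300 excess over £208,700 is £3,465; credit = £4,800 − £3,465 = £1,335.
Veteran's Credit: income exceeds £214,900 by £63,100, which is 64 full-or-partial £1,000 increments; reduction = 64 × £65 = £4,160, leaving £585.
Total: £1,335 + £585 = £1,920.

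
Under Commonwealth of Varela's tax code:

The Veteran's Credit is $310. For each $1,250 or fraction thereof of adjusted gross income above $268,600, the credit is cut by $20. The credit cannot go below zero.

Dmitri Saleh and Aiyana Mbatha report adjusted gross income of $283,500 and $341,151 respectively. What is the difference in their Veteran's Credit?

Dmitri ($283,500): Veteran's Credit: income exceeds $268,600 by $14,900, which is 12 full-or-partial $1,250 increments; reduction = 12 × $20 = $240, leaving $70.
Aiyana ($341,151): Veteran's Credit: income exceeds $268,600 by $72,551 → 59 increments × $20 = $1,180 ≥ base, so the credit is $0.
Difference: |$70 − $0| = $70.

$70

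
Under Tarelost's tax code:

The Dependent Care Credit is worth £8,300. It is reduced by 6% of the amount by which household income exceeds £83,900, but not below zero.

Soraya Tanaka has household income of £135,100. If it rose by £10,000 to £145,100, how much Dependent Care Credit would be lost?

£600

At £135,100 — 6% of the £51,200 excess over £83,900 is £3,072; credit = £8,300 − £3,072 = £5,228.
At £145,100 — 6% of the £61,200 excess over £83,900 is £3,672; credit = £8,300 − £3,672 = £4,628.
Lost: £5,228 − £4,628 = £600.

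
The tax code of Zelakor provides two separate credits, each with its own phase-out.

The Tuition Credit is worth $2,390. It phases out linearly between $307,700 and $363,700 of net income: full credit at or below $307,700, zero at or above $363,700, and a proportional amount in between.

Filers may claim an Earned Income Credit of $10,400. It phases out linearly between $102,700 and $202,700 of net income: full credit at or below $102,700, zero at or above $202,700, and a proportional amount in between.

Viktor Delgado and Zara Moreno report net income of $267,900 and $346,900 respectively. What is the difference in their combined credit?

Viktor ($267,900): Tuition Credit: $267,900 is at or below the $307,700 threshold, so the full $2,390 applies. Earned Income Credit: $267,900 is at or above $202,700, so the credit is $0. total $2,390 + $0 = $2,390
Zara ($346,900): Tuition Credit: $346,900 is $39,200 into a $56,000 phase-out range, leaving 16,800/56,000 of the credit: $2,390 × 16,800/56,000 = $717. Earned Income Credit: $346,900 is at or above $202,700, so the credit is $0. total $717 + $0 = $717
Difference: |$2,390 − $717| = $1,673.

$1,673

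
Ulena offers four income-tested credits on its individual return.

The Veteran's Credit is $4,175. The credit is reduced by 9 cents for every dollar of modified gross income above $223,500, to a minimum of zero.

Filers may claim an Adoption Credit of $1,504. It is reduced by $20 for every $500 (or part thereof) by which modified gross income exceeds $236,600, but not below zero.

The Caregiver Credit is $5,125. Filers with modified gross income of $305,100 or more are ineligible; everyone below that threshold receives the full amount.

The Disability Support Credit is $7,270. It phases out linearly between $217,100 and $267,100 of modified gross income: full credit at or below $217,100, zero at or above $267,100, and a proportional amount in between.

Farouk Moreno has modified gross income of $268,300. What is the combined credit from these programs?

Veteran's Credit: 9% of the $44,800 excess over $223,500 is $4,032; credit = $4,175 − $4,032 = $143.
Adoption Credit: income exceeds $236,600 by $31,700, which is 64 full-or-partial $500 increments; reduction = 64 × $20 = $1,280, leaving $224.
Caregiver Credit: $268,300 is below the $305,100 cutoff, so the full $5,125 applies.
Disability Support Credit: $268,300 is at or above $267,100, so the credit is $0.
Total: $143 + $224 + $5,125 + $0 = $5,492.

$5,492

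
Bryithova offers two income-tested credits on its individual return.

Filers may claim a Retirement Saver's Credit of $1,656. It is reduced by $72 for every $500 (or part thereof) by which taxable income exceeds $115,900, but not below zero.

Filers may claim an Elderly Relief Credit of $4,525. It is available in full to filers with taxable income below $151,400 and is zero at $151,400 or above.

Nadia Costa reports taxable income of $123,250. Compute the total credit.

$5,101

Retirement Saver's Credit: income exceeds $115,900 by $7,350, which is 15 full-or-partial $500 increments; reduction = 15 × $72 = $1,080, leaving $576.
Elderly Relief Credit: $123,250 is below the $151,400 cutoff, so the full $4,525 applies.
Total: $576 + $4,525 = $5,101.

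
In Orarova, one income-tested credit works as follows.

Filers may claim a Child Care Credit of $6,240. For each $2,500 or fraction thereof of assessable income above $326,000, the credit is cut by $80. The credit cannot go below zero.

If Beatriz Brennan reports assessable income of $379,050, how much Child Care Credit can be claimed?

$4,480

Child Care Credit: income exceeds $326,000 by $53,050, which is 22 full-or-partial $2,500 increments; reduction = 22 × $80 = $1,760, leaving $4,480.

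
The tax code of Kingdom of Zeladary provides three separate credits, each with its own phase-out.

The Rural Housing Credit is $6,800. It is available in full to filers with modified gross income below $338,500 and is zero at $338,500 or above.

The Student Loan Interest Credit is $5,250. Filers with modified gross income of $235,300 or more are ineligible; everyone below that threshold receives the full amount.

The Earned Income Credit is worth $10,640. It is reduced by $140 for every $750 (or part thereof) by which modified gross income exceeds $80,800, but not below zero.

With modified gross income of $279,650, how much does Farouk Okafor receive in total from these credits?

$6,800

Rural Housing Credit: $279,650 is below the $338,500 cutoff, so the full $6,800 applies.
Student Loan Interest Credit: $279,650 meets or exceeds the $235,300 cutoff, so the credit is $0.
Earned Income Credit: income exceeds $80,800 by $198,850 → 266 increments × $140 = $37,240 ≥ base, so the credit is $0.
Total: $6,800 + $0 + $0 = $6,800.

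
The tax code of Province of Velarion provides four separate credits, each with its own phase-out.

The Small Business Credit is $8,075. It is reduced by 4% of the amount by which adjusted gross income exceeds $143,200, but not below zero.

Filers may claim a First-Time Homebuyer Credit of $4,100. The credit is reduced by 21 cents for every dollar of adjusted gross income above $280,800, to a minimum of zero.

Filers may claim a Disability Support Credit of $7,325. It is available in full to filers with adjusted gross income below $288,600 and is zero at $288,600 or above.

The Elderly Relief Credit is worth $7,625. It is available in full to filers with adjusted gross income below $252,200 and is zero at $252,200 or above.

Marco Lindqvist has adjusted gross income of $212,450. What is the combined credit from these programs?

Small Business Credit: 4% of the $69,250 excess over $143,200 is $2,770; credit = $8,075 − $2,770 = $5,305.
First-Time Homebuyer Credit: $212,450 is at or below the $280,800 threshold, so the full $4,100 applies.
Disability Support Credit: $212,450 is below the $288,600 cutoff, so the full $7,325 applies.
Elderly Relief Credit: $212,450 is below the $252,200 cutoff, so the full $7,625 applies.
Total: $5,305 + $4,100 + $7,325 + $7,625 = $24,355.

$24,355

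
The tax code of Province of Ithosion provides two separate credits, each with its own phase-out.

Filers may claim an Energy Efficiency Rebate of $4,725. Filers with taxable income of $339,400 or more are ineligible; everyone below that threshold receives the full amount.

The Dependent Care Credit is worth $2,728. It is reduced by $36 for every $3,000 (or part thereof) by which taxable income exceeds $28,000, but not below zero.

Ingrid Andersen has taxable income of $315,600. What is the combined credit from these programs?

Energy Efficiency Rebate: $315,600 is below the $339,400 cutoff, so the full $4,725 applies.
Dependent Care Credit: income exceeds $28,000 by $287,600 → 96 increments × $36 = $3,456 ≥ base, so the credit is $0.
Total: $4,725 + $0 = $4,725.

$4,725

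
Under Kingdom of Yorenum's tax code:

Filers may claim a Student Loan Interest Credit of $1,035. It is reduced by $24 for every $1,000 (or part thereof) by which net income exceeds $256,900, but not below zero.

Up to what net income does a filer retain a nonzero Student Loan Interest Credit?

$299,900

After 43 increments the reduction is 43 × $24 = $1,032, leaving $3; one more increment wipes it out. Increment 43 ends at excess 43 × $1,000 = $43,000, so the highest qualifying income is $256,900 + $43,000 = $299,900.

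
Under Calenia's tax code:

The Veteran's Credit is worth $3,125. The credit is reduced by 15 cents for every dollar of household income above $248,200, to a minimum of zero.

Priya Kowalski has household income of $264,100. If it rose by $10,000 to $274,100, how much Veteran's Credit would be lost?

At $264,100 — 15% of the $15,900 excess over $248,200 is $2,385; credit = $3,125 − $2,385 = $740.
At $274,100 — 15% of the $25,900 excess over $248,200 is $3,885 ≥ base, so the credit is $0.
Lost: $740 − $0 = $740.

$740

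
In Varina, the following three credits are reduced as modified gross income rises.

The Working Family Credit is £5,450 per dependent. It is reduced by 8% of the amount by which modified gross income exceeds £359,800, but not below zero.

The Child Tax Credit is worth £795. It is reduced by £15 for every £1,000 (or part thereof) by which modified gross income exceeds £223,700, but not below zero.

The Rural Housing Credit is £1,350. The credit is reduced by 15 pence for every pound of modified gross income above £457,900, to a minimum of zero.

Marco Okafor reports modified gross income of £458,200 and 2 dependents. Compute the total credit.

Working Family Credit: base = 2 × £5,450 = £10,900. 8% of the £98,400 excess over £359,800 is £7,872; credit = £10,900 − £7,872 = £3,028.
Child Tax Credit: income exceeds £223,700 by £234,500 → 235 increments × £15 = £3,525 ≥ base, so the credit is £0.
Rural Housing Credit: 15% of the £300 excess over £457,900 is £45; credit = £1,350 − £45 = £1,305.
Total: £3,028 + £0 + £1,305 = £4,333.

£4,333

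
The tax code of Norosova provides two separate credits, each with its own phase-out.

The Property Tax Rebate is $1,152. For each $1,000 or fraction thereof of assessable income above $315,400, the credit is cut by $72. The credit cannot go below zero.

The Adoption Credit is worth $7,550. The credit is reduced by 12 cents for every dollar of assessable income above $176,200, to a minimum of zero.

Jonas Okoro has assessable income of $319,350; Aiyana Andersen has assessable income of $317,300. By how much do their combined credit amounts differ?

$144

Jonas ($319,350): Property Tax Rebate: income exceeds $315,400 by $3,950, which is 4 full-or-partial $1,000 increments; reduction = 4 × $72 = $288, leaving $864. Adoption Credit: 12% of the $143,150 excess over $176,200 is $17,178 ≥ base, so the credit is $0. total $864 + $0 = $864
Aiyana ($317,300): Property Tax Rebate: income exceeds $315,400 by $1,900, which is 2 full-or-partial $1,000 increments; reduction = 2 × $72 = $144, leaving $1,008. Adoption Credit: 12% of the $141,100 excess over $176,200 is $16,932 ≥ base, so the credit is $0. total $1,008 + $0 = $1,008
Difference: |$864 − $1,008| = $144.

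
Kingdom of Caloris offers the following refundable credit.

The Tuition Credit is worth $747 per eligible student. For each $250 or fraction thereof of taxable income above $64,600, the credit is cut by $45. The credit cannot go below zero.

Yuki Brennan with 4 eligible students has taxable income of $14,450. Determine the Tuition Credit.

Tuition Credit: base = 4 × $747 = $2,988. $14,450 is at or below the $64,600 threshold, so the full $2,988 applies.

$2,988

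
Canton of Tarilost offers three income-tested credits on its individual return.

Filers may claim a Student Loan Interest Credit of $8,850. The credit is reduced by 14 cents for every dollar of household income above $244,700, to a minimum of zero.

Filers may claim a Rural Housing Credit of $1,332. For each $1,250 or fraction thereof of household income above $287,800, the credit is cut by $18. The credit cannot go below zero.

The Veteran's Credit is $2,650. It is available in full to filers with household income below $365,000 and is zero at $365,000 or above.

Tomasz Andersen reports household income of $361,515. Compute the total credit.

$2,920

Student Loan Interest Credit: 14% of the $116,815 excess over $244,700 is $16,354.10 ≥ base, so the credit is $0.
Rural Housing Credit: income exceeds $287,800 by $73,715, which is 59 full-or-partial $1,250 increments; reduction = 59 × $18 = $1,062, leaving $270.
Veteran's Credit: $361,515 is below the $365,000 cutoff, so the full $2,650 applies.
Total: $0 + $270 + $2,650 = $2,920.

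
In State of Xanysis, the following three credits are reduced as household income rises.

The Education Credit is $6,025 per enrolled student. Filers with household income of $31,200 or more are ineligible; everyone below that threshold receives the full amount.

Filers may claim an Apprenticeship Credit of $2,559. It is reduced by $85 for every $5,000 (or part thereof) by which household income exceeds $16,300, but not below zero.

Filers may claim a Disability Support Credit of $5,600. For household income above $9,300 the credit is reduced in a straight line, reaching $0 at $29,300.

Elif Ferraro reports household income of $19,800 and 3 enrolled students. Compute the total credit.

$23,209

Education Credit: base = 3 × $6,025 = $18,075. $19,800 is below the $31,200 cutoff, so the full $18,075 applies.
Apprenticeship Credit: income exceeds $16,300 by $3,500, which is 1 full-or-partial $5,000 increment; reduction = 1 × $85 = $85, leaving $2,474.
Disability Support Credit: $19,800 is $10,500 into a $20,000 phase-out range, leaving 9,500/20,000 of the credit: $5,600 × 9,500/20,000 = $2,660.
Total: $18,075 + $2,474 + $2,660 = $23,209.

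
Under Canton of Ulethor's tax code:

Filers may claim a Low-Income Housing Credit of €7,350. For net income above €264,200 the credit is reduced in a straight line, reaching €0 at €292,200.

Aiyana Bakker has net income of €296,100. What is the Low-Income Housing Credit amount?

€0

Low-Income Housing Credit: €296,100 is at or above €292,200, so the credit is €0.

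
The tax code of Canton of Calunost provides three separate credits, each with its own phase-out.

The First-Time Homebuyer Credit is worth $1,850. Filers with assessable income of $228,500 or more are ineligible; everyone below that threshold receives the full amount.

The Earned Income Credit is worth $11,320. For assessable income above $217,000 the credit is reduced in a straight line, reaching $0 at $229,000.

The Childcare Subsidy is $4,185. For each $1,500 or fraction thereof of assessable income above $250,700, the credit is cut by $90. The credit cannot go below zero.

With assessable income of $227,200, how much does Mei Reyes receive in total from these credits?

$7,733

First-Time Homebuyer Credit: $227,200 is below the $228,500 cutoff, so the full $1,850 applies.
Earned Income Credit: $227,200 is $10,200 into a $12,000 phase-out range, leaving 1,800/12,000 of the credit: $11,320 × 1,800/12,000 = $1,698.
Childcare Subsidy: $227,200 is at or below the $250,700 threshold, so the full $4,185 applies.
Total: $1,850 + $1,698 + $4,185 = $7,733.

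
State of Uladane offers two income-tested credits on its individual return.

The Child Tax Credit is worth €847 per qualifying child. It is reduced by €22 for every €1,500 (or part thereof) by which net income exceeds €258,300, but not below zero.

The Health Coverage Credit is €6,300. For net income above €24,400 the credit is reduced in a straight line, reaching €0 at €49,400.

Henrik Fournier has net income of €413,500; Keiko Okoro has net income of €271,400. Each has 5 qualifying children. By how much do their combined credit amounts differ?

Henrik (€413,500): Child Tax Credit: base = 5 × €847 = €4,235. income exceeds €258,300 by €155,200, which is 104 full-or-partial €1,500 increments; reduction = 104 × €22 = €2,288, leaving €1,947. Health Coverage Credit: €413,500 is at or above €49,400, so the credit is €0. total €1,947 + €0 = €1,947
Keiko (€271,400): Child Tax Credit: base = 5 × €847 = €4,235. income exceeds €258,300 by €13,100, which is 9 full-or-partial €1,500 increments; reduction = 9 × €22 = €198, leaving €4,037. Health Coverage Credit: €271,400 is at or above €49,400, so the credit is €0. total €4,037 + €0 = €4,037
Difference: |€1,947 − €4,037| = €2,090.

€2,090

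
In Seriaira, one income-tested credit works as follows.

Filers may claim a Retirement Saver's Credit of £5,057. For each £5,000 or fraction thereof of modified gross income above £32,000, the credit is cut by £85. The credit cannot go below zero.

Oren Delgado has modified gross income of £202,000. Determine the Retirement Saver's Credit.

Retirement Saver's Credit: income exceeds £32,000 by £170,000, which is 34 full-or-partial £5,000 increments; reduction = 34 × £85 = £2,890, leaving £2,167.

£2,167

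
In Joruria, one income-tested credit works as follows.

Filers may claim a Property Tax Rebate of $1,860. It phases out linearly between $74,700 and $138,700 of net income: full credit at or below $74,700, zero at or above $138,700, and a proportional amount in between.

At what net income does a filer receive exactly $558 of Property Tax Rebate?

$558 is 558/1,860 of the full $1,860, so 1,302/1,860 of the $64,000 range has been used: income = $74,700 + $64,000 × 1,302/1,860 = $119,500.

$119,500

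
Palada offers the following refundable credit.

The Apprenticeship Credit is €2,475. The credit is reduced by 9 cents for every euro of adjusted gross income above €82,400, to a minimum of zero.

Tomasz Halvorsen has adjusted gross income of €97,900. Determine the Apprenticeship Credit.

Apprenticeship Credit: 9% of the €15,500 excess over €82,400 is €1,395; credit = €2,475 − €1,395 = €1,080.

€1,080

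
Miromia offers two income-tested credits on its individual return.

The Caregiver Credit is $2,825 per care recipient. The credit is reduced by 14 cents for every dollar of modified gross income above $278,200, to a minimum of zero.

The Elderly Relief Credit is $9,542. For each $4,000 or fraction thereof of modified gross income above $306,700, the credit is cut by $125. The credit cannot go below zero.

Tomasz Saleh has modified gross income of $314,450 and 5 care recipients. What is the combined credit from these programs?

Caregiver Credit: base = 5 × $2,825 = $14,125. 14% of the $36,250 excess over $278,200 is $5,075; credit = $14,125 − $5,075 = $9,050.
Elderly Relief Credit: income exceeds $306,700 by $7,750, which is 2 full-or-partial $4,000 increments; reduction = 2 × $125 = $250, leaving $9,292.
Total: $9,050 + $9,292 = $18,342.

$18,342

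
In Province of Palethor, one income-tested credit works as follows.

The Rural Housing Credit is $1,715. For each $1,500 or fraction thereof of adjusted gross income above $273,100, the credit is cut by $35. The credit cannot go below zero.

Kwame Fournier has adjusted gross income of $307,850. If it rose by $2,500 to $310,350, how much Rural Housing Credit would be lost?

$35

At $307,850 — income exceeds $273,100 by $34,750, which is 24 full-or-partial $1,500 increments; reduction = 24 × $35 = $840, leaving $875.
At $310,350 — income exceeds $273,100 by $37,250, which is 25 full-or-partial $1,500 increments; reduction = 25 × $35 = $875, leaving $840.
Lost: $875 − $840 = $35.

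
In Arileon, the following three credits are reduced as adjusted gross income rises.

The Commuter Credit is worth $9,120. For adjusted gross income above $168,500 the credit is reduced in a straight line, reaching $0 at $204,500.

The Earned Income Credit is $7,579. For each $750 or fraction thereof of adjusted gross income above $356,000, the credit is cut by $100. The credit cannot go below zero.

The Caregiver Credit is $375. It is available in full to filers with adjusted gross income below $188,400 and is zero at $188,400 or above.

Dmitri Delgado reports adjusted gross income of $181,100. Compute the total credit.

$13,882

Commuter Credit: $181,100 is $12,600 into a $36,000 phase-out range, leaving 23,400/36,000 of the credit: $9,120 × 23,400/36,000 = $5,928.
Earned Income Credit: $181,100 is at or below the $356,000 threshold, so the full $7,579 applies.
Caregiver Credit: $181,100 is below the $188,400 cutoff, so the full $375 applies.
Total: $5,928 + $7,579 + $375 = $13,882.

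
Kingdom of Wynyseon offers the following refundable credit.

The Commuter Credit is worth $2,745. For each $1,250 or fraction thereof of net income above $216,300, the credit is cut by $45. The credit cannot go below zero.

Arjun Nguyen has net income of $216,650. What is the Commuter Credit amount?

Commuter Credit: income exceeds $216,300 by $350, which is 1 full-or-partial $1,250 increment; reduction = 1 × $45 = $45, leaving $2,700.

$2,700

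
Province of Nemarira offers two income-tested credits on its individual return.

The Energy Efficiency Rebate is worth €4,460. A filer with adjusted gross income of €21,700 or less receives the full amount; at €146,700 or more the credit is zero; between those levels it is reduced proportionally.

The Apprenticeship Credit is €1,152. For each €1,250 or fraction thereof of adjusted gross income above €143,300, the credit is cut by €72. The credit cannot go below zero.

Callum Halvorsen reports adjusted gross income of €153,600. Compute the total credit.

€504

Energy Efficiency Rebate: €153,600 is at or above €146,700, so the credit is €0.
Apprenticeship Credit: income exceeds €143,300 by €10,300, which is 9 full-or-partial €1,250 increments; reduction = 9 × €72 = €648, leaving €504.
Total: €0 + €504 = €504.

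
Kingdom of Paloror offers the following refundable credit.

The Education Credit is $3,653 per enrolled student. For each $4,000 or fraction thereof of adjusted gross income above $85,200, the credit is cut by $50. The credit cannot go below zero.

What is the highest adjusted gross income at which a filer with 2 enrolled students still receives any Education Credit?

Full credit = 2 × $3,653 = $7,306.
After 146 increments the reduction is 146 × $50 = $7,300, leaving $6; one more increment wipes it out. Increment 146 ends at excess 146 × $4,000 = $584,000, so the highest qualifying income is $85,200 + $584,000 = $669,200.

$669,200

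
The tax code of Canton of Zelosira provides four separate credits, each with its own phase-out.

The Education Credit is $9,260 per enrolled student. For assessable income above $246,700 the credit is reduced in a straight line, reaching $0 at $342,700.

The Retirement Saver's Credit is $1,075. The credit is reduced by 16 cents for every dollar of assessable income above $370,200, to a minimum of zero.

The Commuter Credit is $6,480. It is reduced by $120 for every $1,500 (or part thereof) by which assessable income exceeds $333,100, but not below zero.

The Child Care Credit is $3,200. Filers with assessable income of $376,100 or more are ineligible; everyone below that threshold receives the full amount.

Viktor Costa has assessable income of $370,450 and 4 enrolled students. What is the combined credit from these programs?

Education Credit: base = 4 × $9,260 = $37,040. $370,450 is at or above $342,700, so the credit is $0.
Retirement Saver's Credit: 16% of the $250 excess over $370,200 is $40; credit = $1,075 − $40 = $1,035.
Commuter Credit: income exceeds $333,100 by $37,350, which is 25 full-or-partial $1,500 increments; reduction = 25 × $120 = $3,000, leaving $3,480.
Child Care Credit: $370,450 is below the $376,100 cutoff, so the full $3,200 applies.
Total: $0 + $1,035 + $3,480 + $3,200 = $7,715.

$7,715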